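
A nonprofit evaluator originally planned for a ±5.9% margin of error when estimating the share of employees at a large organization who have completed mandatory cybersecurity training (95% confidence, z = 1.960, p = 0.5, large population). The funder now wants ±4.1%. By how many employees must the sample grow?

At ±5.9%: n = 1.960² × 0.2500 / 0.059² ≈ 275.90 → 276.
At ±4.1%: n = 1.960² × 0.2500 / 0.041² ≈ 571.33 → 572.
Additional respondents: 572 − 276 = 296.

296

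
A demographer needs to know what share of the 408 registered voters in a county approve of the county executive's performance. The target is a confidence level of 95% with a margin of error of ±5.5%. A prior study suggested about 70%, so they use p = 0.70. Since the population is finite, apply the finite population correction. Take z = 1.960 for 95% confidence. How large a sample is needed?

162

Unadjusted: n₀ = 1.960² × 0.70 × 0.30 / 0.055² ≈ 266.69, so n₀ = 267.
Finite population correction with N = 408: n = n₀ / (1 + (n₀−1)/N) = 267 / (1 + 266/408) = 267 / 1.6520 ≈ 161.63.
Rounding up, n = 162.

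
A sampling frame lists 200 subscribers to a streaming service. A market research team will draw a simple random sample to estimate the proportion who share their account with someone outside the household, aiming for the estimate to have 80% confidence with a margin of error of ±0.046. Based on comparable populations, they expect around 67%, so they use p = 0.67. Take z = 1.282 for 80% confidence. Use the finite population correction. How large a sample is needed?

93

Unadjusted: n₀ = 1.282² × 0.67 × 0.33 / 0.046² ≈ 171.73, so n₀ = 172.
Finite population correction with N = 200: n = n₀ / (1 + (n₀−1)/N) = 172 / (1 + 171/200) = 172 / 1.8550 ≈ 92.72.
Rounding up, n = 93.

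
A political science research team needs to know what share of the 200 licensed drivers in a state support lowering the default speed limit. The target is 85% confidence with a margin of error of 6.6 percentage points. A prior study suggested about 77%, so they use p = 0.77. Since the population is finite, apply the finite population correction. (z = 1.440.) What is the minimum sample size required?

Unadjusted: n₀ = 1.440² × 0.77 × 0.23 / 0.066² ≈ 84.31, so n₀ = 85.
Finite population correction with N = 200: n = n₀ / (1 + (n₀−1)/N) = 85 / (1 + 84/200) = 85 / 1.4200 ≈ 59.86.
Rounding up, n = 60.

60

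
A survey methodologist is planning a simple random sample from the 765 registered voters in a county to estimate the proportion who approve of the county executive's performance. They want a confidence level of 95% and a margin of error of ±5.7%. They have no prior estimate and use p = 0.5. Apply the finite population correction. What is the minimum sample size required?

For 95% confidence, z = 1.960.
Unadjusted: n₀ = 1.960² × 0.50 × 0.50 / 0.057² ≈ 295.60, so n₀ = 296.
Finite population correction with N = 765: n = n₀ / (1 + (n₀−1)/N) = 296 / (1 + 295/765) = 296 / 1.3856 ≈ 213.62.
Rounding up, n = 214.

214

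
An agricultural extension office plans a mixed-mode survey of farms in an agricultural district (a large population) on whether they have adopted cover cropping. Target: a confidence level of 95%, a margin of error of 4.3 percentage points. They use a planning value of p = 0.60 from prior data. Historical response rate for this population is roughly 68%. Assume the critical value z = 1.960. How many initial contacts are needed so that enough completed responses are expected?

Completed interviews needed: n₀ = 1.960² × 0.2400 / 0.043² ≈ 498.64 → 499.
At a 68% response rate, contacts needed = 499 / 0.68 ≈ 733.82 → 734.

734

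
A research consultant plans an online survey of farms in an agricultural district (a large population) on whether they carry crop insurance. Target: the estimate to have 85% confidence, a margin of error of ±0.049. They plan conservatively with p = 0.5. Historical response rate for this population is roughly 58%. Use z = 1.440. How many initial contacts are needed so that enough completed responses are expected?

373

Completed interviews needed: n₀ = 1.440² × 0.2500 / 0.049² ≈ 215.91 → 216.
At a 58% response rate, contacts needed = 216 / 0.58 ≈ 372.41 → 373.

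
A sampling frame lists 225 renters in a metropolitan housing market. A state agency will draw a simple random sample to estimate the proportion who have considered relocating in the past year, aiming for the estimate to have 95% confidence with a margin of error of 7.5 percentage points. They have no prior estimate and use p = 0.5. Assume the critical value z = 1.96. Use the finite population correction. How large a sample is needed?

Unadjusted: n₀ = 1.96² × 0.50 × 0.50 / 0.075² ≈ 170.74, so n₀ = 171.
Finite population correction with N = 225: n = n₀ / (1 + (n₀−1)/N) = 171 / (1 + 170/225) = 171 / 1.7556 ≈ 97.41.
Rounding up, n = 98.

98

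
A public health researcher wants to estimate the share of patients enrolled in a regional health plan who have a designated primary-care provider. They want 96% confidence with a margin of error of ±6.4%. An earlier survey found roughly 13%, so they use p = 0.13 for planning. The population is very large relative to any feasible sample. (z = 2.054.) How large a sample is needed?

With p = 0.13, p(1−p) = 0.1131.
n = z²·p(1−p)/E² = 2.054² × 0.1131 / 0.064² = 4.2189 × 0.1131 / 0.004096 ≈ 116.49.
Rounding up gives n = 117.

117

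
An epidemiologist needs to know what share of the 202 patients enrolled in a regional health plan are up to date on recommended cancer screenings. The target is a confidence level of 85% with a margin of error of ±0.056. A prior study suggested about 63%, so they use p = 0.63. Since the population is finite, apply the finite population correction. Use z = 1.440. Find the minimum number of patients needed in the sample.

Unadjusted: n₀ = 1.440² × 0.63 × 0.37 / 0.056² ≈ 154.13, so n₀ = 155.
Finite population correction with N = 202: n = n₀ / (1 + (n₀−1)/N) = 155 / (1 + 154/202) = 155 / 1.7624 ≈ 87.95.
Rounding up, n = 88.

88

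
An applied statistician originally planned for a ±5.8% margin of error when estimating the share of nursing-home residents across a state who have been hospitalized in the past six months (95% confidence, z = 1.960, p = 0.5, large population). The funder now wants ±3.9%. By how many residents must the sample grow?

At ±5.8%: n = 1.960² × 0.2500 / 0.058² ≈ 285.49 → 286.
At ±3.9%: n = 1.960² × 0.2500 / 0.039² ≈ 631.43 → 632.
Additional respondents: 632 − 286 = 346.

346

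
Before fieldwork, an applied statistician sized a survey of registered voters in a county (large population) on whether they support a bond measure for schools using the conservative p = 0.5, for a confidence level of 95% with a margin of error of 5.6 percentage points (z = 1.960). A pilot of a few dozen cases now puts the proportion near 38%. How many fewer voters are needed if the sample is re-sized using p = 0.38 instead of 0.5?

18

Conservative (p = 0.5): n = 1.960² × 0.25 / 0.056² ≈ 306.25 → 307.
Using p = 0.38: p(1−p) = 0.2356, so n = 1.960² × 0.2356 / 0.056² ≈ 288.61 → 289.
Reduction: 307 − 289 = 18.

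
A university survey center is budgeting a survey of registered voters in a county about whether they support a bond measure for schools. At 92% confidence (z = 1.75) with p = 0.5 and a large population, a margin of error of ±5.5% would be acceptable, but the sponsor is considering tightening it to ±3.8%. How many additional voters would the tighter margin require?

At ±5.5%: n = 1.75² × 0.2500 / 0.055² ≈ 253.10 → 254.
At ±3.8%: n = 1.75² × 0.2500 / 0.038² ≈ 530.21 → 531.
Additional respondents: 531 − 254 = 277.

277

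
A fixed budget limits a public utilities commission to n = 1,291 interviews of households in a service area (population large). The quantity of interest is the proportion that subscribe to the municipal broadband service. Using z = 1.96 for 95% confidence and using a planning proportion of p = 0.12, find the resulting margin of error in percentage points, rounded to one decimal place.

1.8

SE(p̂) = √[p(1−p)/n] = √[0.1056/1291] = 0.00904.
E = z × SE = 1.96 × 0.00904 = 0.01773, or 1.8 percentage points.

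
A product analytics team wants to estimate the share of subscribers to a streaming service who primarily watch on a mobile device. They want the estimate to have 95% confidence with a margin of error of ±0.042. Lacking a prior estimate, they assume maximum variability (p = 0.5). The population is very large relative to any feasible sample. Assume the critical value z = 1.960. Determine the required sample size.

545

With p = 0.5, p(1−p) = 0.25.
n = z²·p(1−p)/E² = 1.960² × 0.2500 / 0.042² = 3.8416 × 0.2500 / 0.001764 ≈ 544.44.
Rounding up gives n = 545.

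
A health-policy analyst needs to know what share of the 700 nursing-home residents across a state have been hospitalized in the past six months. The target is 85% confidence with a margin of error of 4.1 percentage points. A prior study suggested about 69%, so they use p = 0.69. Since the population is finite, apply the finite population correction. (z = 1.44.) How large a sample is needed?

192

Unadjusted: n₀ = 1.44² × 0.69 × 0.31 / 0.041² ≈ 263.86, so n₀ = 264.
Finite population correction with N = 700: n = n₀ / (1 + (n₀−1)/N) = 264 / (1 + 263/700) = 264 / 1.3757 ≈ 191.90.
Rounding up, n = 192.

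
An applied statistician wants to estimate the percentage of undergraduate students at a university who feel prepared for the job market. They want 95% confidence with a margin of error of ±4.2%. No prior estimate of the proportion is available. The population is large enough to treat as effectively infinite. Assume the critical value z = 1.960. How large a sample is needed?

545

With no prior estimate, use p = 0.5, giving p(1−p) = 0.25.
n = z²·p(1−p)/E² = 1.960² × 0.2500 / 0.042² = 3.8416 × 0.2500 / 0.001764 ≈ 544.44.
Rounding up gives n = 545.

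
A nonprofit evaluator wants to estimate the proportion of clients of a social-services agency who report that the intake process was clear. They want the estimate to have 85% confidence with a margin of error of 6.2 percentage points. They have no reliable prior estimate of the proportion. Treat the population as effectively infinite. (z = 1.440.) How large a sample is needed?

135

With no prior estimate, use p = 0.5, giving p(1−p) = 0.25.
n = z²·p(1−p)/E² = 1.440² × 0.2500 / 0.062² = 2.0736 × 0.2500 / 0.003844 ≈ 134.86.
Rounding up gives n = 135.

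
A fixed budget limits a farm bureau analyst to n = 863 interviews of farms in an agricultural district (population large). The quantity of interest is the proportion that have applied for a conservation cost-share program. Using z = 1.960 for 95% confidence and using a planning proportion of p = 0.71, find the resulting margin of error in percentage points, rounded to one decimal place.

3.0

SE(p̂) = √[p(1−p)/n] = √[0.2059/863] = 0.01545.
E = z × SE = 1.960 × 0.01545 = 0.03027, or 3.0 percentage points.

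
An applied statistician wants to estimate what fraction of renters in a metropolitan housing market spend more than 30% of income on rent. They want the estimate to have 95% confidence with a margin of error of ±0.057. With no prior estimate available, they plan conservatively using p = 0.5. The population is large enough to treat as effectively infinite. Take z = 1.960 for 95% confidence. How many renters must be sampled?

296

With p = 0.5, p(1−p) = 0.25.
n = z²·p(1−p)/E² = 1.960² × 0.2500 / 0.057² = 3.8416 × 0.2500 / 0.003249 ≈ 295.60.
Rounding up gives n = 296.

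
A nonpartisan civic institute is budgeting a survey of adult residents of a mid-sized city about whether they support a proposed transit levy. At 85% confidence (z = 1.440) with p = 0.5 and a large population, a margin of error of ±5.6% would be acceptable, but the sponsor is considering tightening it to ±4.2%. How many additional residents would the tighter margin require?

128

At ±5.6%: n = 1.440² × 0.2500 / 0.056² ≈ 165.31 → 166.
At ±4.2%: n = 1.440² × 0.2500 / 0.042² ≈ 293.88 → 294.
Additional respondents: 294 − 166 = 128.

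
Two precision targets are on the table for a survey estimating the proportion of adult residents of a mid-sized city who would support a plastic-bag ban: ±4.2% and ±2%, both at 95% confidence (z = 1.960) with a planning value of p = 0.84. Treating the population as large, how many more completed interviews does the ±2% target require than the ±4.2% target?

At ±4.2%: n = 1.960² × 0.1344 / 0.042² ≈ 292.69 → 293.
At ±2%: n = 1.960² × 0.1344 / 0.020² ≈ 1290.78 → 1291.
Additional respondents: 1291 − 293 = 998.

998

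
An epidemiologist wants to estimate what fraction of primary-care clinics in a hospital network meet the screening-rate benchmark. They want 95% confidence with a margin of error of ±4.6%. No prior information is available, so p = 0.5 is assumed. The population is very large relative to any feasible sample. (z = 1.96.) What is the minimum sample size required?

With p = 0.5, p(1−p) = 0.25.
n = z²·p(1−p)/E² = 1.96² × 0.2500 / 0.046² = 3.8416 × 0.2500 / 0.002116 ≈ 453.88.
Rounding up gives n = 454.

454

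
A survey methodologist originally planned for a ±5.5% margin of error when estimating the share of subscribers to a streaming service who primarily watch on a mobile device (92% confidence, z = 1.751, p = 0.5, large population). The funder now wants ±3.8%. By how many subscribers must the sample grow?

277

At ±5.5%: n = 1.751² × 0.2500 / 0.055² ≈ 253.39 → 254.
At ±3.8%: n = 1.751² × 0.2500 / 0.038² ≈ 530.82 → 531.
Additional respondents: 531 − 254 = 277.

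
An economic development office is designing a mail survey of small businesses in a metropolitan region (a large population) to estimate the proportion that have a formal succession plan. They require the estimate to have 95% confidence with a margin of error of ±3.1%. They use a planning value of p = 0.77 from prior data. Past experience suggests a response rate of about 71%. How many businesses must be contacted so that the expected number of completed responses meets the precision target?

For 95% confidence, z = 1.96.
Completed interviews needed: n₀ = 1.96² × 0.1771 / 0.031² ≈ 707.96 → 708.
At a 71% response rate, contacts needed = 708 / 0.71 ≈ 997.18 → 998.

998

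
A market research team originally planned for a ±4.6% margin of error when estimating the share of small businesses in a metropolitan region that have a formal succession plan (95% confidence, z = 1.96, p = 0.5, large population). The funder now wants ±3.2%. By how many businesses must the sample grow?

At ±4.6%: n = 1.96² × 0.2500 / 0.046² ≈ 453.88 → 454.
At ±3.2%: n = 1.96² × 0.2500 / 0.032² ≈ 937.89 → 938.
Additional respondents: 938 − 454 = 484.

484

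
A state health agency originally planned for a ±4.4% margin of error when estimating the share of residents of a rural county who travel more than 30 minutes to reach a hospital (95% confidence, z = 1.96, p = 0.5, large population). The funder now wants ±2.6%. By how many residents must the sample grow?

924

At ±4.4%: n = 1.96² × 0.2500 / 0.044² ≈ 496.07 → 497.
At ±2.6%: n = 1.96² × 0.2500 / 0.026² ≈ 1420.71 → 1421.
Additional respondents: 1421 − 497 = 924.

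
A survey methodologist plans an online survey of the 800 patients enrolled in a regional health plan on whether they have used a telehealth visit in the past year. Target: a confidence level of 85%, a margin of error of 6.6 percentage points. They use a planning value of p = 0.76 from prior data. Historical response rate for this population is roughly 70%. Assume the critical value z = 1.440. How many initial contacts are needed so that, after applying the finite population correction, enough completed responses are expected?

113

Completed interviews needed (unadjusted): n₀ = 1.440² × 0.1824 / 0.066² ≈ 86.83 → 87.
FPC for N = 800: n = 87 / (1 + 86/800) = 87 / 1.1075 ≈ 78.56 → 79.
At a 70% response rate, contacts needed = 79 / 0.70 ≈ 112.86 → 113.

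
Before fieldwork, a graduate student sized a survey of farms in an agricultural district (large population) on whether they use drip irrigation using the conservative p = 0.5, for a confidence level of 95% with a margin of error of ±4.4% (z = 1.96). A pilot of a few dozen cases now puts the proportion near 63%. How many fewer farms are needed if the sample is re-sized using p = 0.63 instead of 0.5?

34

Conservative (p = 0.5): n = 1.96² × 0.25 / 0.044² ≈ 496.07 → 497.
Using p = 0.63: p(1−p) = 0.2331, so n = 1.96² × 0.2331 / 0.044² ≈ 462.54 → 463.
Reduction: 497 − 463 = 34.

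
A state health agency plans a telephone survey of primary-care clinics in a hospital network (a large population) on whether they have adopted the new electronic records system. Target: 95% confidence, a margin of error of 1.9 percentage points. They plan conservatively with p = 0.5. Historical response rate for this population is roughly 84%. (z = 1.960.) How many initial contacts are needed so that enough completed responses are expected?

3168

Completed interviews needed: n₀ = 1.960² × 0.2500 / 0.019² ≈ 2660.39 → 2661.
At an 84% response rate, contacts needed = 2661 / 0.84 ≈ 3167.86 → 3168.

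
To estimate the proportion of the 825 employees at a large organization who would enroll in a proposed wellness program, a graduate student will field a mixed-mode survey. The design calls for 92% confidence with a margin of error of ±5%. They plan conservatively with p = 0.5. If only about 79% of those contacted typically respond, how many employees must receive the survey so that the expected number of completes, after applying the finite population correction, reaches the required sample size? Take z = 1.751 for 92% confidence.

Completed interviews needed (unadjusted): n₀ = 1.751² × 0.2500 / 0.050² ≈ 306.60 → 307.
FPC for N = 825: n = 307 / (1 + 306/825) = 307 / 1.3709 ≈ 223.94 → 224.
At a 79% response rate, contacts needed = 224 / 0.79 ≈ 283.54 → 284.

284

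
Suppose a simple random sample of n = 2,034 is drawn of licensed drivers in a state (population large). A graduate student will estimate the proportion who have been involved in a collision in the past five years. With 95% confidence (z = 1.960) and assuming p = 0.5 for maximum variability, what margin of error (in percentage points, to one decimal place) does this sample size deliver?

2.2

SE(p̂) = √[p(1−p)/n] = √[0.2500/2034] = 0.01109.
E = z × SE = 1.960 × 0.01109 = 0.02173, or 2.2 percentage points.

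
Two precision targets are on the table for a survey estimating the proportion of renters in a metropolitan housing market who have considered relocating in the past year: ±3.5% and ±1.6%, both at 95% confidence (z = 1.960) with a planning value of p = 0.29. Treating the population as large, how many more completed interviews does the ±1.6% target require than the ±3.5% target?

At ±3.5%: n = 1.960² × 0.2059 / 0.035² ≈ 645.70 → 646.
At ±1.6%: n = 1.960² × 0.2059 / 0.016² ≈ 3089.79 → 3090.
Additional respondents: 3090 − 646 = 2444.

2444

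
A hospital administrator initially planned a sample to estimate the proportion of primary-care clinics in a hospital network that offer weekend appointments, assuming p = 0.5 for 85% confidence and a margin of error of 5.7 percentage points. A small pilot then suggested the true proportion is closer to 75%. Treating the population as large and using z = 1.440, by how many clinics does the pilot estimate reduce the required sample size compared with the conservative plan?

Conservative (p = 0.5): n = 1.440² × 0.25 / 0.057² ≈ 159.56 → 160.
Using p = 0.75: p(1−p) = 0.1875, so n = 1.440² × 0.1875 / 0.057² ≈ 119.67 → 120.
Reduction: 160 − 120 = 40.

40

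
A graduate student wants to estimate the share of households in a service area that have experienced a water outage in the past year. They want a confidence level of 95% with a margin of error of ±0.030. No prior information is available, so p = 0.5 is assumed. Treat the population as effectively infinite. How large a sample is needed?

For 95% confidence, z = 1.960.
With p = 0.5, p(1−p) = 0.25.
n = z²·p(1−p)/E² = 1.960² × 0.2500 / 0.030² = 3.8416 × 0.2500 / 0.000900 ≈ 1067.11.
Rounding up gives n = 1068.

1068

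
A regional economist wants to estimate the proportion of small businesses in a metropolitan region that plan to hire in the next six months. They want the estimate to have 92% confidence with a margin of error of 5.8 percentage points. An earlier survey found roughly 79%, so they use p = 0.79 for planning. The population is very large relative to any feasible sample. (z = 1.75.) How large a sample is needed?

152

With p = 0.79, p(1−p) = 0.1659.
n = z²·p(1−p)/E² = 1.75² × 0.1659 / 0.058² = 3.0625 × 0.1659 / 0.003364 ≈ 151.03.
Rounding up gives n = 152.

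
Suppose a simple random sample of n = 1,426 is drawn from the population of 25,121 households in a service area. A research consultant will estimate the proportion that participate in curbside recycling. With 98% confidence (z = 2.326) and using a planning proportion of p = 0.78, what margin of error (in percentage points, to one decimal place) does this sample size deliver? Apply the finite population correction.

Finite-population factor: (N−n)/(N−1) = (25121−1426)/(25121−1) = 0.9433.
SE(p̂) = √[p(1−p)/n · (N−n)/(N−1)] = √[0.1716/1426 × 0.9433] = 0.01065.
E = z × SE = 2.326 × 0.01065 = 0.02478 ≈ 2.5 percentage points.

2.5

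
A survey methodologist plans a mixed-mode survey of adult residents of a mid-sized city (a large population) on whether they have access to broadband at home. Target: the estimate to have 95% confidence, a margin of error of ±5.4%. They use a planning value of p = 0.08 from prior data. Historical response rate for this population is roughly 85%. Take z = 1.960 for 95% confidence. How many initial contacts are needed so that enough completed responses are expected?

Completed interviews needed: n₀ = 1.960² × 0.0736 / 0.054² ≈ 96.96 → 97.
At an 85% response rate, contacts needed = 97 / 0.85 ≈ 114.12 → 115.

115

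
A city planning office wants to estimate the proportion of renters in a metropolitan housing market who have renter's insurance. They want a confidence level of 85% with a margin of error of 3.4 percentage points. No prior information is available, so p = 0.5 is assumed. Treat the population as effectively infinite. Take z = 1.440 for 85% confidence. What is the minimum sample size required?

449

With p = 0.5, p(1−p) = 0.25.
n = z²·p(1−p)/E² = 1.440² × 0.2500 / 0.034² = 2.0736 × 0.2500 / 0.001156 ≈ 448.44.
Rounding up gives n = 449.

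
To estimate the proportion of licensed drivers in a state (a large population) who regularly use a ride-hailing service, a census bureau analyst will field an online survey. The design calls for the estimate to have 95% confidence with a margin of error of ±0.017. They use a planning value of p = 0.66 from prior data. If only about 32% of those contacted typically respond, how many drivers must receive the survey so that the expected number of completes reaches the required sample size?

9322

For 95% confidence, z = 1.96.
Completed interviews needed: n₀ = 1.96² × 0.2244 / 0.017² ≈ 2982.89 → 2983.
At a 32% response rate, contacts needed = 2983 / 0.32 ≈ 9321.88 → 9322.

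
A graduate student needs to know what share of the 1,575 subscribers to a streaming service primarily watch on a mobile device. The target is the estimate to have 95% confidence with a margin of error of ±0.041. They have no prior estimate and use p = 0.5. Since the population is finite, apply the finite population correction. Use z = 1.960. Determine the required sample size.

420

Unadjusted: n₀ = 1.960² × 0.50 × 0.50 / 0.041² ≈ 571.33, so n₀ = 572.
Finite population correction with N = 1,575: n = n₀ / (1 + (n₀−1)/N) = 572 / (1 + 571/1575) = 572 / 1.3625 ≈ 419.80.
Rounding up, n = 420.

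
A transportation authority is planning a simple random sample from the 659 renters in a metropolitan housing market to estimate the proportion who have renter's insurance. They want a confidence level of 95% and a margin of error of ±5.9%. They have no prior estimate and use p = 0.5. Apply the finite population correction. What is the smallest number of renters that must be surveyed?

195

For 95% confidence, z = 1.960.
Unadjusted: n₀ = 1.960² × 0.50 × 0.50 / 0.059² ≈ 275.90, so n₀ = 276.
Finite population correction with N = 659: n = n₀ / (1 + (n₀−1)/N) = 276 / (1 + 275/659) = 276 / 1.4173 ≈ 194.74.
Rounding up, n = 195.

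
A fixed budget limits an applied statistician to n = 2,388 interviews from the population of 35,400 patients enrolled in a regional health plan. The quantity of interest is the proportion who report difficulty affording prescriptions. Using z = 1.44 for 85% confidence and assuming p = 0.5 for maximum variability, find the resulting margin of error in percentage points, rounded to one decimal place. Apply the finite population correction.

Finite-population factor: (N−n)/(N−1) = (35400−2388)/(35400−1) = 0.9326.
SE(p̂) = √[p(1−p)/n · (N−n)/(N−1)] = √[0.2500/2388 × 0.9326] = 0.00988.
E = z × SE = 1.44 × 0.00988 = 0.01423 ≈ 1.4 percentage points.

1.4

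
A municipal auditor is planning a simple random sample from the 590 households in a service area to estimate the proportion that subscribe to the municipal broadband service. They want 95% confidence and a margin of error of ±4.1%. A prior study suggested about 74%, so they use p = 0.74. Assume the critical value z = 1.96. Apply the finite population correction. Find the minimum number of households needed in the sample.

Unadjusted: n₀ = 1.96² × 0.74 × 0.26 / 0.041² ≈ 439.69, so n₀ = 440.
Finite population correction with N = 590: n = n₀ / (1 + (n₀−1)/N) = 440 / (1 + 439/590) = 440 / 1.7441 ≈ 252.28.
Rounding up, n = 253.

253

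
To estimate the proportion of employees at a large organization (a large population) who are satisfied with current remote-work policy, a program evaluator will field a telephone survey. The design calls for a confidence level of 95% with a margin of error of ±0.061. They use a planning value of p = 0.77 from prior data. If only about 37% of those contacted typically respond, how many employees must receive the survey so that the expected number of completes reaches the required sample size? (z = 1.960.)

495

Completed interviews needed: n₀ = 1.960² × 0.1771 / 0.061² ≈ 182.84 → 183.
At a 37% response rate, contacts needed = 183 / 0.37 ≈ 494.59 → 495.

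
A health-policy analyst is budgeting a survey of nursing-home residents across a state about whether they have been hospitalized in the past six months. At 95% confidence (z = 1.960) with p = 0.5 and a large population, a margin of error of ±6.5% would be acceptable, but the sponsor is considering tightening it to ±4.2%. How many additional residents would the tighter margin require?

At ±6.5%: n = 1.960² × 0.2500 / 0.065² ≈ 227.31 → 228.
At ±4.2%: n = 1.960² × 0.2500 / 0.042² ≈ 544.44 → 545.
Additional respondents: 545 − 228 = 317.

317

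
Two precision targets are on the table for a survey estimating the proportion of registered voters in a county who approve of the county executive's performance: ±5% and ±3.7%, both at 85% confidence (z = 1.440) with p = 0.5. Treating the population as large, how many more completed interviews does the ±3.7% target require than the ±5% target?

171

At ±5%: n = 1.440² × 0.2500 / 0.050² ≈ 207.36 → 208.
At ±3.7%: n = 1.440² × 0.2500 / 0.037² ≈ 378.67 → 379.
Additional respondents: 379 − 208 = 171.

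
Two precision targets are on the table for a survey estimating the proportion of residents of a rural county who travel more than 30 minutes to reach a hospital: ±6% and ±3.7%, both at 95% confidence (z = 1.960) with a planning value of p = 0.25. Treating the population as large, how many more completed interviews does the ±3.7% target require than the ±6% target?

326

At ±6%: n = 1.960² × 0.1875 / 0.060² ≈ 200.08 → 201.
At ±3.7%: n = 1.960² × 0.1875 / 0.037² ≈ 526.15 → 527.
Additional respondents: 527 − 201 = 326.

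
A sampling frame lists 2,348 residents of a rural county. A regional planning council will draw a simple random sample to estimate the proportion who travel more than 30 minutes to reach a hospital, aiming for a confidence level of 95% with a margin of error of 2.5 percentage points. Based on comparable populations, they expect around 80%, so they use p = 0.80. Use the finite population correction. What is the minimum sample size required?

For 95% confidence, z = 1.96.
Unadjusted: n₀ = 1.96² × 0.80 × 0.20 / 0.025² ≈ 983.45, so n₀ = 984.
Finite population correction with N = 2,348: n = n₀ / (1 + (n₀−1)/N) = 984 / (1 + 983/2348) = 984 / 1.4187 ≈ 693.62.
Rounding up, n = 694.

694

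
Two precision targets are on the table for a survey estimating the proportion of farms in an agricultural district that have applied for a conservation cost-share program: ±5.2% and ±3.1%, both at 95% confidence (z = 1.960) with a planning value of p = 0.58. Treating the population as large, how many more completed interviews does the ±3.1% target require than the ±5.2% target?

627

At ±5.2%: n = 1.960² × 0.2436 / 0.052² ≈ 346.08 → 347.
At ±3.1%: n = 1.960² × 0.2436 / 0.031² ≈ 973.79 → 974.
Additional respondents: 974 − 347 = 627.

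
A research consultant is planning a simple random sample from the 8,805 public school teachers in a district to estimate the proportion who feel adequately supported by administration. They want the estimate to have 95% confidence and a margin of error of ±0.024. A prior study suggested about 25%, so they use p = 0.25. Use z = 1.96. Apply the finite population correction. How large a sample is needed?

1096

Unadjusted: n₀ = 1.96² × 0.25 × 0.75 / 0.024² ≈ 1250.52, so n₀ = 1251.
Finite population correction with N = 8,805: n = n₀ / (1 + (n₀−1)/N) = 1251 / (1 + 1250/8805) = 1251 / 1.1420 ≈ 1095.48.
Rounding up, n = 1096.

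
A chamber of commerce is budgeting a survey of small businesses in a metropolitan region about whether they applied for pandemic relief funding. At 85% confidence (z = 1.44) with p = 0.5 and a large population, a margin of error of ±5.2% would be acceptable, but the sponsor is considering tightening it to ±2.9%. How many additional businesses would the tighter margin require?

At ±5.2%: n = 1.44² × 0.2500 / 0.052² ≈ 191.72 → 192.
At ±2.9%: n = 1.44² × 0.2500 / 0.029² ≈ 616.41 → 617.
Additional respondents: 617 − 192 = 425.

425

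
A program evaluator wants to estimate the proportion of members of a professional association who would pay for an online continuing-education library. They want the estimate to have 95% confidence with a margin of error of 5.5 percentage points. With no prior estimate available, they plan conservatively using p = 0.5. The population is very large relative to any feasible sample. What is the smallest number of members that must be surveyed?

For 95% confidence, z = 1.96.
With p = 0.5, p(1−p) = 0.25.
n = z²·p(1−p)/E² = 1.96² × 0.2500 / 0.055² = 3.8416 × 0.2500 / 0.003025 ≈ 317.49.
Rounding up gives n = 318.

318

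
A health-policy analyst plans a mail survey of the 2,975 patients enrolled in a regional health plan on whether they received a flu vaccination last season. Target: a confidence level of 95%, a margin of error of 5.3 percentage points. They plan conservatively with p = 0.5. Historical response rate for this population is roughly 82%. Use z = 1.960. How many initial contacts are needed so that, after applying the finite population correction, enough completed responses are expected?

375

Completed interviews needed (unadjusted): n₀ = 1.960² × 0.2500 / 0.053² ≈ 341.90 → 342.
FPC for N = 2,975: n = 342 / (1 + 341/2975) = 342 / 1.1146 ≈ 306.83 → 307.
At an 82% response rate, contacts needed = 307 / 0.82 ≈ 374.39 → 375.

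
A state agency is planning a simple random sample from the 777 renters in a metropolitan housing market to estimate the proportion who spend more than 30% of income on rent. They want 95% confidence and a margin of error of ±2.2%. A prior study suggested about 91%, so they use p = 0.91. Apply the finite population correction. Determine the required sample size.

For 95% confidence, z = 1.960.
Unadjusted: n₀ = 1.960² × 0.91 × 0.09 / 0.022² ≈ 650.06, so n₀ = 651.
Finite population correction with N = 777: n = n₀ / (1 + (n₀−1)/N) = 651 / (1 + 650/777) = 651 / 1.8366 ≈ 354.47.
Rounding up, n = 355.

355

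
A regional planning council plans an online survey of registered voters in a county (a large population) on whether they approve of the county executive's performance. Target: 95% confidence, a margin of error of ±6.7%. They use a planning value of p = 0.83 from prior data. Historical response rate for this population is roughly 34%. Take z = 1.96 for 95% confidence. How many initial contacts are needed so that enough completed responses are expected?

356

Completed interviews needed: n₀ = 1.96² × 0.1411 / 0.067² ≈ 120.75 → 121.
At a 34% response rate, contacts needed = 121 / 0.34 ≈ 355.88 → 356.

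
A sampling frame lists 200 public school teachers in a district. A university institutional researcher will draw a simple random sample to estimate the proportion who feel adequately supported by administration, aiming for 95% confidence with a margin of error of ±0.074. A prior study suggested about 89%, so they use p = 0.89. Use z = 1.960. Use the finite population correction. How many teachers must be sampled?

52

Unadjusted: n₀ = 1.960² × 0.89 × 0.11 / 0.074² ≈ 68.68, so n₀ = 69.
Finite population correction with N = 200: n = n₀ / (1 + (n₀−1)/N) = 69 / (1 + 68/200) = 69 / 1.3400 ≈ 51.49.
Rounding up, n = 52.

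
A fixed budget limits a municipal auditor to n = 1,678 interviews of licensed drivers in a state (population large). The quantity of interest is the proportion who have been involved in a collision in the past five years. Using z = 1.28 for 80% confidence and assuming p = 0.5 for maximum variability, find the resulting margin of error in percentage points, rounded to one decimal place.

SE(p̂) = √[p(1−p)/n] = √[0.2500/1678] = 0.01221.
E = z × SE = 1.28 × 0.01221 = 0.01562, or 1.6 percentage points.

1.6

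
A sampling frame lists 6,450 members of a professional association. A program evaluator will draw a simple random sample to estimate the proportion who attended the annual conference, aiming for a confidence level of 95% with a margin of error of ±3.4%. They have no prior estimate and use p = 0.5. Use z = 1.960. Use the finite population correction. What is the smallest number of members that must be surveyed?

737

Unadjusted: n₀ = 1.960² × 0.50 × 0.50 / 0.034² ≈ 830.80, so n₀ = 831.
Finite population correction with N = 6,450: n = n₀ / (1 + (n₀−1)/N) = 831 / (1 + 830/6450) = 831 / 1.1287 ≈ 736.26.
Rounding up, n = 737.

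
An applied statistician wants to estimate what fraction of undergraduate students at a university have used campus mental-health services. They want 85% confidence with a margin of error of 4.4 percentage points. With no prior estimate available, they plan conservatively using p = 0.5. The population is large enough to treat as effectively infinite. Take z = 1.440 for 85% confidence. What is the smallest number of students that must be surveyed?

With p = 0.5, p(1−p) = 0.25.
n = z²·p(1−p)/E² = 1.440² × 0.2500 / 0.044² = 2.0736 × 0.2500 / 0.001936 ≈ 267.77.
Rounding up gives n = 268.

268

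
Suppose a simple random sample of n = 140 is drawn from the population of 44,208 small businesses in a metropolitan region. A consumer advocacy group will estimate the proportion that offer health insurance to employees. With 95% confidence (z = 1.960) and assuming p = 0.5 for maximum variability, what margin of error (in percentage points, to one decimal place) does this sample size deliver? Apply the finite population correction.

Finite-population factor: (N−n)/(N−1) = (44208−140)/(44208−1) = 0.9969.
SE(p̂) = √[p(1−p)/n · (N−n)/(N−1)] = √[0.2500/140 × 0.9969] = 0.04219.
E = z × SE = 1.960 × 0.04219 = 0.08269 ≈ 8.3 percentage points.

8.3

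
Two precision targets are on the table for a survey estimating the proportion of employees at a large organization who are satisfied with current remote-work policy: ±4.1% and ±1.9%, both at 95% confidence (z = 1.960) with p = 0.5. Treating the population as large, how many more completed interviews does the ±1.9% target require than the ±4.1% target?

At ±4.1%: n = 1.960² × 0.2500 / 0.041² ≈ 571.33 → 572.
At ±1.9%: n = 1.960² × 0.2500 / 0.019² ≈ 2660.39 → 2661.
Additional respondents: 2661 − 572 = 2089.

2089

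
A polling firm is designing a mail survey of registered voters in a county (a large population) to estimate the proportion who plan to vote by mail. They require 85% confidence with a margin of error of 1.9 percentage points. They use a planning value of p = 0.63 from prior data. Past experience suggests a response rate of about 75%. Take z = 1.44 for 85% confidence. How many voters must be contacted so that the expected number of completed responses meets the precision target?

1786

Completed interviews needed: n₀ = 1.44² × 0.2331 / 0.019² ≈ 1338.94 → 1339.
At a 75% response rate, contacts needed = 1339 / 0.75 ≈ 1785.33 → 1786.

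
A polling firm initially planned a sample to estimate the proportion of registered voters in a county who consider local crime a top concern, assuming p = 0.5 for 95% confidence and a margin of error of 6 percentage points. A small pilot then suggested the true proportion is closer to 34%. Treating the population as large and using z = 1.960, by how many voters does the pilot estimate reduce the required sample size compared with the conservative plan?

Conservative (p = 0.5): n = 1.960² × 0.25 / 0.060² ≈ 266.78 → 267.
Using p = 0.34: p(1−p) = 0.2244, so n = 1.960² × 0.2244 / 0.060² ≈ 239.46 → 240.
Reduction: 267 − 240 = 27.

27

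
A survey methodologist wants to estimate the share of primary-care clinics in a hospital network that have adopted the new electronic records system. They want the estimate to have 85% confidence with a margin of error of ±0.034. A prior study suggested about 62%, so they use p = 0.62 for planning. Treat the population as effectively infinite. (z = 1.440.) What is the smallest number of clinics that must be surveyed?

With p = 0.62, p(1−p) = 0.2356.
n = z²·p(1−p)/E² = 1.440² × 0.2356 / 0.034² = 2.0736 × 0.2356 / 0.001156 ≈ 422.61.
Rounding up gives n = 423.

423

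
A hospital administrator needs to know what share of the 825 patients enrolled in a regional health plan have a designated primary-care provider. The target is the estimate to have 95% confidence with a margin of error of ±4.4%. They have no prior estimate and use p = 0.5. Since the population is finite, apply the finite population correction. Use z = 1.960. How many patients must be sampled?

Unadjusted: n₀ = 1.960² × 0.50 × 0.50 / 0.044² ≈ 496.07, so n₀ = 497.
Finite population correction with N = 825: n = n₀ / (1 + (n₀−1)/N) = 497 / (1 + 496/825) = 497 / 1.6012 ≈ 310.39.
Rounding up, n = 311.

311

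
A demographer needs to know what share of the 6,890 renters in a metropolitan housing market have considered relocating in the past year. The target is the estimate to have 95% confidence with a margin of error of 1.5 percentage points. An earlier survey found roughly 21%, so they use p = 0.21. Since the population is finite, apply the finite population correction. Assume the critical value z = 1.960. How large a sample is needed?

2008

Unadjusted: n₀ = 1.960² × 0.21 × 0.79 / 0.015² ≈ 2832.54, so n₀ = 2833.
Finite population correction with N = 6,890: n = n₀ / (1 + (n₀−1)/N) = 2833 / (1 + 2832/6890) = 2833 / 1.4110 ≈ 2007.75.
Rounding up, n = 2008.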